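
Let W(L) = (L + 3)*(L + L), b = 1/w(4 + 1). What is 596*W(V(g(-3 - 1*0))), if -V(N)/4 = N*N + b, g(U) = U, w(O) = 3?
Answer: 13750912/9 ≈ 1.5279e+6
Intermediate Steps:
b = 1/3 ≈ 0.33333
V(N) = -4/3 - 4*N**2 (V(N) = -4*(N*N + 1/3) = -4*(N**2 + 1/3) = -4*(1/3 + N**2) = -4/3 - 4*N**2)
W(L) = 2*L*(3 + L) (W(L) = (3 + L)*(2*L) = 2*L*(3 + L))
596*W(V(g(-3 - 1*0))) = 596*(2*(-4/3 - 4*(-3 - 1*0)**2)*(3 + (-4/3 - 4*(-3 - 1*0)**2))) = 596*(2*(-4/3 - 4*(-3 + 0)**2)*(3 + (-4/3 - 4*(-3 + 0)**2))) = 596*(2*(-4/3 - 4*(-3)**2)*(3 + (-4/3 - 4*(-3)**2))) = 596*(2*(-4/3 - 4*9)*(3 + (-4/3 - 4*9))) = 596*(2*(-4/3 - 36)*(3 + (-4/3 - 36))) = 596*(2*(-112/3)*(3 - 112/3)) = 596*(2*(-112/3)*(-103/3)) = 596*(23072/9) = 13750912/9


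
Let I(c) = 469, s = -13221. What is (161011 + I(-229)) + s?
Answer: 148259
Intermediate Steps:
(161011 + I(-229)) + s = (161011 + 469) - 13221 = 161480 - 13221 = 148259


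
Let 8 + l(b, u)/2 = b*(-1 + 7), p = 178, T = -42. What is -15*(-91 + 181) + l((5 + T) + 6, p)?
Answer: -1738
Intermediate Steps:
l(b, u) = -16 + 12*b (l(b, u) = -16 + 2*(b*(-1 + 7)) = -16 + 2*(b*6) = -16 + 2*(6*b) = -16 + 12*b)
-15*(-91 + 181) + l((5 + T) + 6, p) = -15*(-91 + 181) + (-16 + 12*((5 - 42) + 6)) = -15*90 + (-16 + 12*(-37 + 6)) = -1350 + (-16 + 12*(-31)) = -1350 + (-16 - 372) = -1350 - 388 = -1738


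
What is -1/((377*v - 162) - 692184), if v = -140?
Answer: 1/745126 ≈ 1.3421e-6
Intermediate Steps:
-1/((377*v - 162) - 692184) = -1/((377*(-140) - 162) - 692184) = -1/((-52780 - 162) - 692184) = -1/(-52942 - 692184) = -1/(-745126) = -1*(-1/745126) = 1/745126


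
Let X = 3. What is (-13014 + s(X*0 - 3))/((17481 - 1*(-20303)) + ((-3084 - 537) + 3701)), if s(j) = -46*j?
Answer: -3219/9466 ≈ -0.34006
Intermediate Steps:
(-13014 + s(X*0 - 3))/((17481 - 1*(-20303)) + ((-3084 - 537) + 3701)) = (-13014 - 46*(3*0 - 3))/((17481 - 1*(-20303)) + ((-3084 - 537) + 3701)) = (-13014 - 46*(0 - 3))/((17481 + 20303) + (-3621 + 3701)) = (-13014 - 46*(-3))/(37784 + 80) = (-13014 + 138)/37864 = -12876*1/37864 = -3219/9466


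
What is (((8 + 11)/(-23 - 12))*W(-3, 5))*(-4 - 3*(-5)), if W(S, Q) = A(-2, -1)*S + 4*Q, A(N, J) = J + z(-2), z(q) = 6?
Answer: -209/7 ≈ -29.857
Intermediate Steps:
A(N, J) = 6 + J (A(N, J) = J + 6 = 6 + J)
W(S, Q) = 4*Q + 5*S (W(S, Q) = (6 - 1)*S + 4*Q = 5*S + 4*Q = 4*Q + 5*S)
(((8 + 11)/(-23 - 12))*W(-3, 5))*(-4 - 3*(-5)) = (((8 + 11)/(-23 - 12))*(4*5 + 5*(-3)))*(-4 - 3*(-5)) = ((19/(-35))*(20 - 15))*(-4 + 15) = ((19*(-1/35))*5)*11 = -19/35*5*11 = -19/7*11 = -209/7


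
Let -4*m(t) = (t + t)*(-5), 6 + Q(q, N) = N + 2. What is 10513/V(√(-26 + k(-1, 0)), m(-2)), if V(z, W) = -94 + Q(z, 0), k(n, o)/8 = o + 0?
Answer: -10513/98 ≈ -107.28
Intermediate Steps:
Q(q, N) = -4 + N (Q(q, N) = -6 + (N + 2) = -6 + (2 + N) = -4 + N)
k(n, o) = 8*o (k(n, o) = 8*(o + 0) = 8*o)
m(t) = 5*t/2 (m(t) = -(t + t)*(-5)/4 = -2*t*(-5)/4 = -(-5)*t/2 = 5*t/2)
V(z, W) = -98 (V(z, W) = -94 + (-4 + 0) = -94 - 4 = -98)
10513/V(√(-26 + k(-1, 0)), m(-2)) = 10513/(-98) = 10513*(-1/98) = -10513/98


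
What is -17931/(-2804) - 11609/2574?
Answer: 523183/277596 ≈ 1.8847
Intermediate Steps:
-17931/(-2804) - 11609/2574 = -17931*(-1/2804) - 11609*1/2574 = 17931/2804 - 893/198 = 523183/277596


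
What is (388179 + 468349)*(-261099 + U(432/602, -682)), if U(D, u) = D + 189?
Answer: -67266307854432/301 ≈ -2.2348e+11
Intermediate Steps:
U(D, u) = 189 + D
(388179 + 468349)*(-261099 + U(432/602, -682)) = (388179 + 468349)*(-261099 + (189 + 432/602)) = 856528*(-261099 + (189 + 432*(1/602))) = 856528*(-261099 + (189 + 216/301)) = 856528*(-261099 + 57105/301) = 856528*(-78533694/301) = -67266307854432/301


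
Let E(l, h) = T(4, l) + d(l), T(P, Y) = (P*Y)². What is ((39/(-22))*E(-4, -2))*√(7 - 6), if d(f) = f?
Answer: -4914/11 ≈ -446.73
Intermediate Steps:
T(P, Y) = P²*Y²
E(l, h) = l + 16*l² (E(l, h) = 4²*l² + l = 16*l² + l = l + 16*l²)
((39/(-22))*E(-4, -2))*√(7 - 6) = ((39/(-22))*(-4*(1 + 16*(-4))))*√(7 - 6) = ((39*(-1/22))*(-4*(1 - 64)))*√1 = -(-78)*(-63)/11*1 = -39/22*252*1 = -4914/11*1 = -4914/11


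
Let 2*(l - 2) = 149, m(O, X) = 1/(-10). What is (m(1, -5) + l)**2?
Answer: 145924/25 ≈ 5837.0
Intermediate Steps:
m(O, X) = -1/10
l = 153/2 (l = 2 + (1/2)*149 = 2 + 149/2 = 153/2 ≈ 76.500)
(m(1, -5) + l)**2 = (-1/10 + 153/2)**2 = (382/5)**2 = 145924/25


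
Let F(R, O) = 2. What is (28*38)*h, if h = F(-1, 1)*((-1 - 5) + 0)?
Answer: -12768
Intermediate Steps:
h = -12 (h = 2*((-1 - 5) + 0) = 2*(-6 + 0) = 2*(-6) = -12)
(28*38)*h = (28*38)*(-12) = 1064*(-12) = -12768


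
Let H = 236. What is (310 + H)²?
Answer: 298116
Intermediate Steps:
(310 + H)² = (310 + 236)² = 546² = 298116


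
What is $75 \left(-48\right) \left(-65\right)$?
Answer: $234000$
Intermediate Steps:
$75 \left(-48\right) \left(-65\right) = \left(-3600\right) \left(-65\right) = 234000$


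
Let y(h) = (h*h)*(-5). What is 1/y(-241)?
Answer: -1/290405 ≈ -3.4435e-6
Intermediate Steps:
y(h) = -5*h² (y(h) = h²*(-5) = -5*h²)
1/y(-241) = 1/(-5*(-241)²) = 1/(-5*58081) = 1/(-290405) = -1/290405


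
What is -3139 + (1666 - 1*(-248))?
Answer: -1225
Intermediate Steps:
-3139 + (1666 - 1*(-248)) = -3139 + (1666 + 248) = -3139 + 1914 = -1225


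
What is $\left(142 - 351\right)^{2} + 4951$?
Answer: $48632$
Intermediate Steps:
$\left(142 - 351\right)^{2} + 4951 = \left(-209\right)^{2} + 4951 = 43681 + 4951 = 48632$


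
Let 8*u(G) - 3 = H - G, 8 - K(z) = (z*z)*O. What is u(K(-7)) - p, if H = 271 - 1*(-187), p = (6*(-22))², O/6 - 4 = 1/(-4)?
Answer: -275673/16 ≈ -17230.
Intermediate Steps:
O = 45/2 (O = 24 + 6*(1/(-4)) = 24 + 6*(1*(-¼)) = 24 + 6*(-¼) = 24 - 3/2 = 45/2 ≈ 22.500)
K(z) = 8 - 45*z²/2 (K(z) = 8 - z*z*45/2 = 8 - z²*45/2 = 8 - 45*z²/2)
p = 17424 (p = (-132)² = 17424)
H = 458 (H = 271 + 187 = 458)
u(G) = 461/8 - G/8 (u(G) = 3/8 + (458 - G)/8 = 3/8 + (229/4 - G/8) = 461/8 - G/8)
u(K(-7)) - p = (461/8 - (8 - 45/2*(-7)²)/8) - 1*17424 = (461/8 - (8 - 45/2*49)/8) - 17424 = (461/8 - (8 - 2205/2)/8) - 17424 = (461/8 - ⅛*(-2189/2)) - 17424 = (461/8 + 2189/16) - 17424 = 3111/16 - 17424 = -275673/16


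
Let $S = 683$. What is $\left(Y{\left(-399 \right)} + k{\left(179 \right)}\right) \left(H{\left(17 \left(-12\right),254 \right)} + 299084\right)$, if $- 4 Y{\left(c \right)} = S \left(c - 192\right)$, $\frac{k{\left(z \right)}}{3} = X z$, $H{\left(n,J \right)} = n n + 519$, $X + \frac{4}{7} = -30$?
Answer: $\frac{807289690881}{28} \approx 2.8832 \cdot 10^{10}$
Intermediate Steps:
$X = - \frac{214}{7}$ ($X = - \frac{4}{7} - 30 = - \frac{214}{7} \approx -30.571$)
$H{\left(n,J \right)} = 519 + n^{2}$ ($H{\left(n,J \right)} = n^{2} + 519 = 519 + n^{2}$)
$k{\left(z \right)} = - \frac{642 z}{7}$ ($k{\left(z \right)} = 3 \left(- \frac{214 z}{7}\right) = - \frac{642 z}{7}$)
$Y{\left(c \right)} = 32784 - \frac{683 c}{4}$ ($Y{\left(c \right)} = - \frac{683 \left(c - 192\right)}{4} = - \frac{683 \left(-192 + c\right)}{4} = - \frac{-131136 + 683 c}{4} = 32784 - \frac{683 c}{4}$)
$\left(Y{\left(-399 \right)} + k{\left(179 \right)}\right) \left(H{\left(17 \left(-12\right),254 \right)} + 299084\right) = \left(\left(32784 - - \frac{272517}{4}\right) - \frac{114918}{7}\right) \left(\left(519 + \left(17 \left(-12\right)\right)^{2}\right) + 299084\right) = \left(\left(32784 + \frac{272517}{4}\right) - \frac{114918}{7}\right) \left(\left(519 + \left(-204\right)^{2}\right) + 299084\right) = \left(\frac{403653}{4} - \frac{114918}{7}\right) \left(\left(519 + 41616\right) + 299084\right) = \frac{2365899 \left(42135 + 299084\right)}{28} = \frac{2365899}{28} \cdot 341219 = \frac{807289690881}{28}$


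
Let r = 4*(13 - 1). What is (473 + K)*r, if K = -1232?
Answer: -36432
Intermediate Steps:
r = 48 (r = 4*12 = 48)
(473 + K)*r = (473 - 1232)*48 = -759*48 = -36432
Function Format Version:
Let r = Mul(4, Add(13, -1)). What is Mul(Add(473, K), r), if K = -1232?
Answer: -36432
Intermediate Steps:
r = 48 (r = Mul(4, 12) = 48)
Mul(Add(473, K), r) = Mul(Add(473, -1232), 48) = Mul(-759, 48) = -36432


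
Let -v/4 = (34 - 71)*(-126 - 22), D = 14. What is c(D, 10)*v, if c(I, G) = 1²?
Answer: -21904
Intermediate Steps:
c(I, G) = 1
v = -21904 (v = -4*(34 - 71)*(-126 - 22) = -(-148)*(-148) = -4*5476 = -21904)
c(D, 10)*v = 1*(-21904) = -21904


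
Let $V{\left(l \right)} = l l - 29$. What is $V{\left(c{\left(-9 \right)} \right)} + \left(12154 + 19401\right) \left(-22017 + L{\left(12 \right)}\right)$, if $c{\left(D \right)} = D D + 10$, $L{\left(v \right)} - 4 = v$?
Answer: $-694233303$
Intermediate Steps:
$L{\left(v \right)} = 4 + v$
$c{\left(D \right)} = 10 + D^{2}$ ($c{\left(D \right)} = D^{2} + 10 = 10 + D^{2}$)
$V{\left(l \right)} = -29 + l^{2}$ ($V{\left(l \right)} = l^{2} - 29 = -29 + l^{2}$)
$V{\left(c{\left(-9 \right)} \right)} + \left(12154 + 19401\right) \left(-22017 + L{\left(12 \right)}\right) = \left(-29 + \left(10 + \left(-9\right)^{2}\right)^{2}\right) + \left(12154 + 19401\right) \left(-22017 + \left(4 + 12\right)\right) = \left(-29 + \left(10 + 81\right)^{2}\right) + 31555 \left(-22017 + 16\right) = \left(-29 + 91^{2}\right) + 31555 \left(-22001\right) = \left(-29 + 8281\right) - 694241555 = 8252 - 694241555 = -694233303$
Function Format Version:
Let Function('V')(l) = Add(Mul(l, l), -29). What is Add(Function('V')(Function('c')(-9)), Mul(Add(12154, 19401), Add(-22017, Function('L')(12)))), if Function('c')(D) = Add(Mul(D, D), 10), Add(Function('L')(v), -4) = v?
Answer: -694233303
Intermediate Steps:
Function('L')(v) = Add(4, v)
Function('c')(D) = Add(10, Pow(D, 2)) (Function('c')(D) = Add(Pow(D, 2), 10) = Add(10, Pow(D, 2)))
Function('V')(l) = Add(-29, Pow(l, 2)) (Function('V')(l) = Add(Pow(l, 2), -29) = Add(-29, Pow(l, 2)))
Add(Function('V')(Function('c')(-9)), Mul(Add(12154, 19401), Add(-22017, Function('L')(12)))) = Add(Add(-29, Pow(Add(10, Pow(-9, 2)), 2)), Mul(Add(12154, 19401), Add(-22017, Add(4, 12)))) = Add(Add(-29, Pow(Add(10, 81), 2)), Mul(31555, Add(-22017, 16))) = Add(Add(-29, Pow(91, 2)), Mul(31555, -22001)) = Add(Add(-29, 8281), -694241555) = Add(8252, -694241555) = -694233303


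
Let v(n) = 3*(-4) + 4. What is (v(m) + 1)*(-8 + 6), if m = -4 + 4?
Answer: 14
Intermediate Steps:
m = 0
v(n) = -8 (v(n) = -12 + 4 = -8)
(v(m) + 1)*(-8 + 6) = (-8 + 1)*(-8 + 6) = -7*(-2) = 14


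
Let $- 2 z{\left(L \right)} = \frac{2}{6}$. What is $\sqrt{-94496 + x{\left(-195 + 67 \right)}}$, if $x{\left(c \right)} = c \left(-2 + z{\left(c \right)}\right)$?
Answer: $\frac{44 i \sqrt{438}}{3} \approx 306.95 i$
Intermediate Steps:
$z{\left(L \right)} = - \frac{1}{6}$ ($z{\left(L \right)} = - \frac{2 \cdot \frac{1}{6}}{2} = \left(- \frac{1}{2}\right) \frac{1}{3} = - \frac{1}{6}$)
$x{\left(c \right)} = - \frac{13 c}{6}$ ($x{\left(c \right)} = c \left(-2 - \frac{1}{6}\right) = c \left(- \frac{13}{6}\right) = - \frac{13 c}{6}$)
$\sqrt{-94496 + x{\left(-195 + 67 \right)}} = \sqrt{-94496 - \frac{13 \left(-195 + 67\right)}{6}} = \sqrt{-94496 - - \frac{832}{3}} = \sqrt{-94496 + \frac{832}{3}} = \sqrt{- \frac{282656}{3}} = \frac{44 i \sqrt{438}}{3}$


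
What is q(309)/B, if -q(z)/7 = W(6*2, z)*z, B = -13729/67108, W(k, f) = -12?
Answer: -1741855248/13729 ≈ -1.2687e+5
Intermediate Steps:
B = -13729/67108 (B = -13729*1/67108 = -13729/67108 ≈ -0.20458)
q(z) = 84*z (q(z) = -(-84)*z = 84*z)
q(309)/B = (84*309)/(-13729/67108) = 25956*(-67108/13729) = -1741855248/13729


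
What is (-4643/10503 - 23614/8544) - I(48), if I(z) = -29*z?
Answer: 20771182685/14956272 ≈ 1388.8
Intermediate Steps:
(-4643/10503 - 23614/8544) - I(48) = (-4643/10503 - 23614/8544) - (-29)*48 = (-4643*1/10503 - 23614*1/8544) - 1*(-1392) = (-4643/10503 - 11807/4272) + 1392 = -47947939/14956272 + 1392 = 20771182685/14956272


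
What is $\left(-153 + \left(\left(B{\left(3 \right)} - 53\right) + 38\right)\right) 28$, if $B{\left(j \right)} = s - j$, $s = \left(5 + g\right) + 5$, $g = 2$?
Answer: $-4452$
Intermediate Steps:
$s = 12$ ($s = \left(5 + 2\right) + 5 = 7 + 5 = 12$)
$B{\left(j \right)} = 12 - j$
$\left(-153 + \left(\left(B{\left(3 \right)} - 53\right) + 38\right)\right) 28 = \left(-153 + \left(\left(\left(12 - 3\right) - 53\right) + 38\right)\right) 28 = \left(-153 + \left(\left(9 - 53\right) + 38\right)\right) 28 = \left(-153 + \left(-44 + 38\right)\right) 28 = \left(-153 - 6\right) 28 = \left(-159\right) 28 = -4452$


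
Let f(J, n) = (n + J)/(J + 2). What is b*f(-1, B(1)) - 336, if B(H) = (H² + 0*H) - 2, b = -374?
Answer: 412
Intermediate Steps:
B(H) = -2 + H² (B(H) = (H² + 0) - 2 = H² - 2 = -2 + H²)
f(J, n) = (J + n)/(2 + J)
b*f(-1, B(1)) - 336 = -374*(-1 + (-2 + 1²))/(2 - 1) - 336 = -374*(-1 + (-2 + 1))/1 - 336 = -374*(-1 - 1) - 336 = -374*(-2) - 336 = 748 - 336 = 412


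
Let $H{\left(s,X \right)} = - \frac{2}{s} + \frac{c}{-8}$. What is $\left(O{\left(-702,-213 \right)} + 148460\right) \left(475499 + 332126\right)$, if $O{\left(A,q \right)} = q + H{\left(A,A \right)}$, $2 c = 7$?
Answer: $\frac{51722337170875}{432} \approx 1.1973 \cdot 10^{11}$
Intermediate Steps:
$c = \frac{7}{2}$ ($c = \frac{1}{2} \cdot 7 = \frac{7}{2} \approx 3.5$)
$H{\left(s,X \right)} = - \frac{7}{16} - \frac{2}{s}$ ($H{\left(s,X \right)} = - \frac{2}{s} + \frac{7}{2 \left(-8\right)} = - \frac{2}{s} + \frac{7}{2} \left(- \frac{1}{8}\right) = - \frac{2}{s} - \frac{7}{16} = - \frac{7}{16} - \frac{2}{s}$)
$O{\left(A,q \right)} = - \frac{7}{16} + q - \frac{2}{A}$ ($O{\left(A,q \right)} = q - \left(\frac{7}{16} + \frac{2}{A}\right) = - \frac{7}{16} + q - \frac{2}{A}$)
$\left(O{\left(-702,-213 \right)} + 148460\right) \left(475499 + 332126\right) = \left(\left(- \frac{7}{16} - 213 - \frac{2}{-702}\right) + 148460\right) \left(475499 + 332126\right) = \left(\left(- \frac{7}{16} - 213 - - \frac{1}{351}\right) + 148460\right) 807625 = \left(\left(- \frac{7}{16} - 213 + \frac{1}{351}\right) + 148460\right) 807625 = \left(- \frac{1198649}{5616} + 148460\right) 807625 = \frac{832552711}{5616} \cdot 807625 = \frac{51722337170875}{432}$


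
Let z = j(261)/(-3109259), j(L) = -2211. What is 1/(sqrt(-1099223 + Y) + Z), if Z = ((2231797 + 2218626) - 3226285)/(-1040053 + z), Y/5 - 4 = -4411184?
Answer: -3077086176761571665546718/60535741811692947362038157130013 - 2614356148744080366250564*I*sqrt(23155123)/60535741811692947362038157130013 ≈ -5.0831e-8 - 0.00020781*I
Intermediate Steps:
Y = -22055900 (Y = 20 + 5*(-4411184) = 20 - 22055920 = -22055900)
z = 2211/3109259 (z = -2211/(-3109259) = -2211*(-1/3109259) = 2211/3109259 ≈ 0.00071110)
Z = -1903081046871/1616897074258 (Z = ((2231797 + 2218626) - 3226285)/(-1040053 + 2211/3109259) = (4450423 - 3226285)/(-3233794148516/3109259) = 1224138*(-3109259/3233794148516) = -1903081046871/1616897074258 ≈ -1.1770)
1/(sqrt(-1099223 + Y) + Z) = 1/(sqrt(-1099223 - 22055900) - 1903081046871/1616897074258) = 1/(sqrt(-23155123) - 1903081046871/1616897074258) = 1/(I*sqrt(23155123) - 1903081046871/1616897074258) = 1/(-1903081046871/1616897074258 + I*sqrt(23155123))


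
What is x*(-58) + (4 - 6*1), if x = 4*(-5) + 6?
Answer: 810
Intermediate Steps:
x = -14 (x = -20 + 6 = -14)
x*(-58) + (4 - 6*1) = -14*(-58) + (4 - 6*1) = 812 + (4 - 6) = 812 - 2 = 810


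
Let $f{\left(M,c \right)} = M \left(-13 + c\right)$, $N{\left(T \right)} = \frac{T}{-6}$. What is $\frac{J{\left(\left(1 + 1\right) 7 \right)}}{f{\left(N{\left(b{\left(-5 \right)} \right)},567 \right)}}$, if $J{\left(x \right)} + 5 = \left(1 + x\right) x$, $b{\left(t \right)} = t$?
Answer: $\frac{123}{277} \approx 0.44404$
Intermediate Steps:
$N{\left(T \right)} = - \frac{T}{6}$ ($N{\left(T \right)} = T \left(- \frac{1}{6}\right) = - \frac{T}{6}$)
$J{\left(x \right)} = -5 + x \left(1 + x\right)$ ($J{\left(x \right)} = -5 + \left(1 + x\right) x = -5 + x \left(1 + x\right)$)
$\frac{J{\left(\left(1 + 1\right) 7 \right)}}{f{\left(N{\left(b{\left(-5 \right)} \right)},567 \right)}} = \frac{-5 + \left(1 + 1\right) 7 + \left(\left(1 + 1\right) 7\right)^{2}}{\left(- \frac{1}{6}\right) \left(-5\right) \left(-13 + 567\right)} = \frac{-5 + 2 \cdot 7 + \left(2 \cdot 7\right)^{2}}{\frac{5}{6} \cdot 554} = \frac{-5 + 14 + 14^{2}}{\frac{1385}{3}} = \left(-5 + 14 + 196\right) \frac{3}{1385} = 205 \cdot \frac{3}{1385} = \frac{123}{277}$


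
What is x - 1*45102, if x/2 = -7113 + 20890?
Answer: -17548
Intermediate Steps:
x = 27554 (x = 2*(-7113 + 20890) = 2*13777 = 27554)
x - 1*45102 = 27554 - 1*45102 = 27554 - 45102 = -17548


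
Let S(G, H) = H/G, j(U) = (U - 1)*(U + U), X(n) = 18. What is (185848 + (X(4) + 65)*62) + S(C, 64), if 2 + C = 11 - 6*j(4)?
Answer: 25784126/135 ≈ 1.9099e+5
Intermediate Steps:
j(U) = 2*U*(-1 + U) (j(U) = (-1 + U)*(2*U) = 2*U*(-1 + U))
C = -135 (C = -2 + (11 - 12*4*(-1 + 4)) = -2 + (11 - 12*4*3) = -2 + (11 - 6*24) = -2 + (11 - 144) = -2 - 133 = -135)
(185848 + (X(4) + 65)*62) + S(C, 64) = (185848 + (18 + 65)*62) + 64/(-135) = (185848 + 83*62) + 64*(-1/135) = (185848 + 5146) - 64/135 = 190994 - 64/135 = 25784126/135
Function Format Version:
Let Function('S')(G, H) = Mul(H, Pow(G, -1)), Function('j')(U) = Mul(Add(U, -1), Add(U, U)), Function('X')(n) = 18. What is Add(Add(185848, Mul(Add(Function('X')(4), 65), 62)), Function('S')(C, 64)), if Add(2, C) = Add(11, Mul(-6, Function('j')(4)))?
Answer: Rational(25784126, 135) ≈ 1.9099e+5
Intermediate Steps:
Function('j')(U) = Mul(2, U, Add(-1, U)) (Function('j')(U) = Mul(Add(-1, U), Mul(2, U)) = Mul(2, U, Add(-1, U)))
C = -135 (C = Add(-2, Add(11, Mul(-6, Mul(2, 4, Add(-1, 4))))) = Add(-2, Add(11, Mul(-6, Mul(2, 4, 3)))) = Add(-2, Add(11, Mul(-6, 24))) = Add(-2, Add(11, -144)) = Add(-2, -133) = -135)
Add(Add(185848, Mul(Add(Function('X')(4), 65), 62)), Function('S')(C, 64)) = Add(Add(185848, Mul(Add(18, 65), 62)), Mul(64, Pow(-135, -1))) = Add(Add(185848, Mul(83, 62)), Mul(64, Rational(-1, 135))) = Add(Add(185848, 5146), Rational(-64, 135)) = Add(190994, Rational(-64, 135)) = Rational(25784126, 135)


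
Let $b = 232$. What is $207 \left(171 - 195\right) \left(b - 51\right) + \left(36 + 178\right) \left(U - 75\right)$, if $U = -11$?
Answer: $-917612$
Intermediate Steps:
$207 \left(171 - 195\right) \left(b - 51\right) + \left(36 + 178\right) \left(U - 75\right) = 207 \left(171 - 195\right) \left(232 - 51\right) + \left(36 + 178\right) \left(-11 - 75\right) = 207 \left(\left(-24\right) 181\right) + 214 \left(-86\right) = 207 \left(-4344\right) - 18404 = -899208 - 18404 = -917612$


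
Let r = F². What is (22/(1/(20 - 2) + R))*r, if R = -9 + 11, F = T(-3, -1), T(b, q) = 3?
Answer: 3564/37 ≈ 96.324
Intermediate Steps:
F = 3
R = 2
r = 9 (r = 3² = 9)
(22/(1/(20 - 2) + R))*r = (22/(1/(20 - 2) + 2))*9 = (22/(1/18 + 2))*9 = (22/(37/18))*9 = (22*(18/37))*9 = (396/37)*9 = 3564/37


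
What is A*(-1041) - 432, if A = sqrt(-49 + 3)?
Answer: -432 - 1041*I*sqrt(46) ≈ -432.0 - 7060.4*I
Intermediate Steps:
A = I*sqrt(46) (A = sqrt(-46) = I*sqrt(46) ≈ 6.7823*I)
A*(-1041) - 432 = (I*sqrt(46))*(-1041) - 432 = -1041*I*sqrt(46) - 432 = -432 - 1041*I*sqrt(46)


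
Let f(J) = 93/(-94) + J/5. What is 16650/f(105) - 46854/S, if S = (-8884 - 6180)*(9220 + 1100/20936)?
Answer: 31604373670354931/37983389413970 ≈ 832.06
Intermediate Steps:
f(J) = -93/94 + J/5 (f(J) = 93*(-1/94) + J*(⅕) = -93/94 + J/5)
S = -363477410660/2617 (S = -15064*(9220 + 1100*(1/20936)) = -15064*(9220 + 275/5234) = -15064*48257755/5234 = -363477410660/2617 ≈ -1.3889e+8)
16650/f(105) - 46854/S = 16650/(-93/94 + (⅕)*105) - 46854/(-363477410660/2617) = 16650/(-93/94 + 21) - 46854*(-2617/363477410660) = 16650/(1881/94) + 61308459/181738705330 = 16650*(94/1881) + 61308459/181738705330 = 173900/209 + 61308459/181738705330 = 31604373670354931/37983389413970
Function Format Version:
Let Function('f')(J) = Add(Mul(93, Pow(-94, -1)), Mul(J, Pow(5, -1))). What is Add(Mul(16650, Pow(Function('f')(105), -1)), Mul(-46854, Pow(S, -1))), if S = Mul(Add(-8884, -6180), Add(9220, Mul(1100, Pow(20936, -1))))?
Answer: Rational(31604373670354931, 37983389413970) ≈ 832.06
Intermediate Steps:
Function('f')(J) = Add(Rational(-93, 94), Mul(Rational(1, 5), J)) (Function('f')(J) = Add(Mul(93, Rational(-1, 94)), Mul(J, Rational(1, 5))) = Add(Rational(-93, 94), Mul(Rational(1, 5), J)))
S = Rational(-363477410660, 2617) (S = Mul(-15064, Add(9220, Mul(1100, Rational(1, 20936)))) = Mul(-15064, Add(9220, Rational(275, 5234))) = Mul(-15064, Rational(48257755, 5234)) = Rational(-363477410660, 2617) ≈ -1.3889e+8)
Add(Mul(16650, Pow(Function('f')(105), -1)), Mul(-46854, Pow(S, -1))) = Add(Mul(16650, Pow(Add(Rational(-93, 94), Mul(Rational(1, 5), 105)), -1)), Mul(-46854, Pow(Rational(-363477410660, 2617), -1))) = Add(Mul(16650, Pow(Add(Rational(-93, 94), 21), -1)), Mul(-46854, Rational(-2617, 363477410660))) = Add(Mul(16650, Pow(Rational(1881, 94), -1)), Rational(61308459, 181738705330)) = Add(Mul(16650, Rational(94, 1881)), Rational(61308459, 181738705330)) = Add(Rational(173900, 209), Rational(61308459, 181738705330)) = Rational(31604373670354931, 37983389413970)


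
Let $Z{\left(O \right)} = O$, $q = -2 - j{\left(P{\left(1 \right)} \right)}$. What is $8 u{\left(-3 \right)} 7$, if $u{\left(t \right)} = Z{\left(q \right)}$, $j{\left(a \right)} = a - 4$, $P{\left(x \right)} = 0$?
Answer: $112$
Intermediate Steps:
$j{\left(a \right)} = -4 + a$
$q = 2$ ($q = -2 - \left(-4 + 0\right) = -2 - -4 = -2 + 4 = 2$)
$u{\left(t \right)} = 2$
$8 u{\left(-3 \right)} 7 = 8 \cdot 2 \cdot 7 = 16 \cdot 7 = 112$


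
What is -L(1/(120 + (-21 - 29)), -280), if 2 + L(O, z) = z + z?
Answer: 562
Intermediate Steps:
L(O, z) = -2 + 2*z (L(O, z) = -2 + (z + z) = -2 + 2*z)
-L(1/(120 + (-21 - 29)), -280) = -(-2 + 2*(-280)) = -(-2 - 560) = -1*(-562) = 562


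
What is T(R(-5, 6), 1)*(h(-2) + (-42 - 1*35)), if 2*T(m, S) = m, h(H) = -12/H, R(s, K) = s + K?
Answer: -71/2 ≈ -35.500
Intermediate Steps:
R(s, K) = K + s
T(m, S) = m/2
T(R(-5, 6), 1)*(h(-2) + (-42 - 1*35)) = ((6 - 5)/2)*(-12/(-2) + (-42 - 1*35)) = ((1/2)*1)*(-12*(-1/2) + (-42 - 35)) = (6 - 77)/2 = (1/2)*(-71) = -71/2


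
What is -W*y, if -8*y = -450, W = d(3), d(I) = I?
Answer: -675/4 ≈ -168.75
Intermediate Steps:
W = 3
y = 225/4 (y = -⅛*(-450) = 225/4 ≈ 56.250)
-W*y = -3*225/4 = -1*675/4 = -675/4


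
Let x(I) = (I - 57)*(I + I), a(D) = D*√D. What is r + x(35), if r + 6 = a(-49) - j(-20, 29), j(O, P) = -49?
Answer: -1497 - 343*I ≈ -1497.0 - 343.0*I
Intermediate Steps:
a(D) = D^(3/2)
x(I) = 2*I*(-57 + I) (x(I) = (-57 + I)*(2*I) = 2*I*(-57 + I))
r = 43 - 343*I (r = -6 + ((-49)^(3/2) - 1*(-49)) = -6 + (-343*I + 49) = -6 + (49 - 343*I) = 43 - 343*I ≈ 43.0 - 343.0*I)
r + x(35) = (43 - 343*I) + 2*35*(-57 + 35) = (43 - 343*I) + 2*35*(-22) = (43 - 343*I) - 1540 = -1497 - 343*I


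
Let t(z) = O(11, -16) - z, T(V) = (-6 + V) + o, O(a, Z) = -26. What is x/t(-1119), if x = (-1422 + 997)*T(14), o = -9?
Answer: 425/1093 ≈ 0.38884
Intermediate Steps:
T(V) = -15 + V (T(V) = (-6 + V) - 9 = -15 + V)
t(z) = -26 - z
x = 425 (x = (-1422 + 997)*(-15 + 14) = -425*(-1) = 425)
x/t(-1119) = 425/(-26 - 1*(-1119)) = 425/(-26 + 1119) = 425/1093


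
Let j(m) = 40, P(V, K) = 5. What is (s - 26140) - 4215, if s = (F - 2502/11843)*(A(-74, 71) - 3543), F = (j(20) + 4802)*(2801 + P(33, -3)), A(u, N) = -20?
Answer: -573310992642707/11843 ≈ -4.8409e+10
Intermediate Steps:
F = 13586652 (F = (40 + 4802)*(2801 + 5) = 4842*2806 = 13586652)
s = -573310633148442/11843 (s = (13586652 - 2502/11843)*(-20 - 3543) = (13586652 - 2502*1/11843)*(-3563) = (13586652 - 2502/11843)*(-3563) = (160906717134/11843)*(-3563) = -573310633148442/11843 ≈ -4.8409e+10)
(s - 26140) - 4215 = (-573310633148442/11843 - 26140) - 4215 = -573310942724462/11843 - 4215 = -573310992642707/11843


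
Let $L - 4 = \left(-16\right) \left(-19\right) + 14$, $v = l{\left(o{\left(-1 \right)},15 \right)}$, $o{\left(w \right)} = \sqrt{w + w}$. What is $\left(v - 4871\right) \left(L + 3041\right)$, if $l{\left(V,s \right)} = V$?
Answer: $-16381173 + 3363 i \sqrt{2} \approx -1.6381 \cdot 10^{7} + 4756.0 i$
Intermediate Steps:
$o{\left(w \right)} = \sqrt{2} \sqrt{w}$ ($o{\left(w \right)} = \sqrt{2 w} = \sqrt{2} \sqrt{w}$)
$v = i \sqrt{2}$ ($v = \sqrt{2} \sqrt{-1} = \sqrt{2} i = i \sqrt{2} \approx 1.4142 i$)
$L = 322$ ($L = 4 + \left(\left(-16\right) \left(-19\right) + 14\right) = 4 + \left(304 + 14\right) = 4 + 318 = 322$)
$\left(v - 4871\right) \left(L + 3041\right) = \left(i \sqrt{2} - 4871\right) \left(322 + 3041\right) = \left(-4871 + i \sqrt{2}\right) 3363 = -16381173 + 3363 i \sqrt{2}$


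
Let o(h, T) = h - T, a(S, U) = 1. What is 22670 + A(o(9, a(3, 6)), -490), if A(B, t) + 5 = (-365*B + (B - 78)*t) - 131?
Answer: 53914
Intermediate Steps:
A(B, t) = -136 - 365*B + t*(-78 + B) (A(B, t) = -5 + ((-365*B + (B - 78)*t) - 131) = -5 + ((-365*B + (-78 + B)*t) - 131) = -5 + ((-365*B + t*(-78 + B)) - 131) = -5 + (-131 - 365*B + t*(-78 + B)) = -136 - 365*B + t*(-78 + B))
22670 + A(o(9, a(3, 6)), -490) = 22670 + (-136 - 365*(9 - 1*1) - 78*(-490) + (9 - 1*1)*(-490)) = 22670 + (-136 - 365*(9 - 1) + 38220 + (9 - 1)*(-490)) = 22670 + (-136 - 365*8 + 38220 + 8*(-490)) = 22670 + (-136 - 2920 + 38220 - 3920) = 22670 + 31244 = 53914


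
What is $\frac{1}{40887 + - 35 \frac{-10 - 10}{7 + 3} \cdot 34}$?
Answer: $\frac{1}{43267} \approx 2.3112 \cdot 10^{-5}$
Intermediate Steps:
$\frac{1}{40887 + - 35 \frac{-10 - 10}{7 + 3} \cdot 34} = \frac{1}{40887 + - 35 \left(- \frac{20}{10}\right) 34} = \frac{1}{40887 + - 35 \left(\left(-20\right) \frac{1}{10}\right) 34} = \frac{1}{40887 + \left(-35\right) \left(-2\right) 34} = \frac{1}{40887 + 70 \cdot 34} = \frac{1}{40887 + 2380} = \frac{1}{43267}$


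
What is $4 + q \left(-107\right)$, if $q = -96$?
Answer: $10276$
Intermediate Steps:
$4 + q \left(-107\right) = 4 - -10272 = 4 + 10272 = 10276$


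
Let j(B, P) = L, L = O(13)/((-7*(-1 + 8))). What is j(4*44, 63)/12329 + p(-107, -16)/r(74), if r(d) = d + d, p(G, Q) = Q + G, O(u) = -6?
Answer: -74305995/89409908 ≈ -0.83107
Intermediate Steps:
L = 6/49 (L = -6*(-1/(7*(-1 + 8))) = -6/((-7*7)) = -6/(-49) = -6*(-1/49) = 6/49 ≈ 0.12245)
p(G, Q) = G + Q
r(d) = 2*d
j(B, P) = 6/49
j(4*44, 63)/12329 + p(-107, -16)/r(74) = (6/49)/12329 + (-107 - 16)/((2*74)) = (6/49)*(1/12329) - 123/148 = 6/604121 - 123*1/148 = 6/604121 - 123/148 = -74305995/89409908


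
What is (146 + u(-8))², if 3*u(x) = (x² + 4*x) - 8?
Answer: 23716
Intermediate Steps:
u(x) = -8/3 + x²/3 + 4*x/3 (u(x) = ((x² + 4*x) - 8)/3 = (-8 + x² + 4*x)/3 = -8/3 + x²/3 + 4*x/3)
(146 + u(-8))² = (146 + (-8/3 + (⅓)*(-8)² + (4/3)*(-8)))² = (146 + (-8/3 + (⅓)*64 - 32/3))² = (146 + (-8/3 + 64/3 - 32/3))² = (146 + 8)² = 154² = 23716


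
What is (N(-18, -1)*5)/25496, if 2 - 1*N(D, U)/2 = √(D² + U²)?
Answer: 5/6374 - 25*√13/12748 ≈ -0.0062864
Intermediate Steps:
N(D, U) = 4 - 2*√(D² + U²)
(N(-18, -1)*5)/25496 = ((4 - 2*√((-18)² + (-1)²))*5)/25496 = ((4 - 2*√(324 + 1))*5)*(1/25496) = ((4 - 10*√13)*5)*(1/25496) = (20 - 50*√13)*(1/25496) = 5/6374 - 25*√13/12748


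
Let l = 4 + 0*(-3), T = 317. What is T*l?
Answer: 1268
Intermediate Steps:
l = 4 (l = 4 + 0 = 4)
T*l = 317*4 = 1268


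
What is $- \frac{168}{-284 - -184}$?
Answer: $\frac{42}{25} \approx 1.68$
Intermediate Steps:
$- \frac{168}{-284 - -184} = - \frac{168}{-284 + 184} = - \frac{168}{-100} = \left(-168\right) \left(- \frac{1}{100}\right) = \frac{42}{25}$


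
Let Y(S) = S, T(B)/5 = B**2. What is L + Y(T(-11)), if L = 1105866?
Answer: 1106471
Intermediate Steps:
T(B) = 5*B**2
L + Y(T(-11)) = 1105866 + 5*(-11)**2 = 1105866 + 5*121 = 1105866 + 605 = 1106471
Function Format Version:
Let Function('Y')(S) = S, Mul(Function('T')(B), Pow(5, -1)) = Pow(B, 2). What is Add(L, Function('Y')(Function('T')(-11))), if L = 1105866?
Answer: 1106471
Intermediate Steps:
Function('T')(B) = Mul(5, Pow(B, 2))
Add(L, Function('Y')(Function('T')(-11))) = Add(1105866, Mul(5, Pow(-11, 2))) = Add(1105866, Mul(5, 121)) = Add(1105866, 605) = 1106471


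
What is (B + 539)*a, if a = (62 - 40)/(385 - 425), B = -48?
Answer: -5401/20 ≈ -270.05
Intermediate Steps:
a = -11/20 (a = 22/(-40) = 22*(-1/40) = -11/20 ≈ -0.55000)
(B + 539)*a = (-48 + 539)*(-11/20) = 491*(-11/20) = -5401/20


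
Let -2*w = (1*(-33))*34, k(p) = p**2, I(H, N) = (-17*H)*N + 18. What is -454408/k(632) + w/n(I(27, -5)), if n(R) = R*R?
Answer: -1282091053/1127060136 ≈ -1.1376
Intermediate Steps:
I(H, N) = 18 - 17*H*N (I(H, N) = -17*H*N + 18 = 18 - 17*H*N)
w = 561 (w = -1*(-33)*34/2 = -(-33)*34/2 = -1/2*(-1122) = 561)
n(R) = R**2
-454408/k(632) + w/n(I(27, -5)) = -454408/(632**2) + 561/((18 - 17*27*(-5))**2) = -454408/399424 + 561/((18 + 2295)**2) = -454408*1/399424 + 561/(2313**2) = -719/632 + 561/5349969 = -719/632 + 561*(1/5349969) = -719/632 + 187/1783323 = -1282091053/1127060136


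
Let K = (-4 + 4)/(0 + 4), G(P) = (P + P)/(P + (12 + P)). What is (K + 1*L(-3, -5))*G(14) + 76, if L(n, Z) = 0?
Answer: 76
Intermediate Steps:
G(P) = 2*P/(12 + 2*P) (G(P) = (2*P)/(12 + 2*P) = 2*P/(12 + 2*P))
K = 0 (K = 0/4 = 0*(1/4) = 0)
(K + 1*L(-3, -5))*G(14) + 76 = (0 + 1*0)*(14/(6 + 14)) + 76 = (0 + 0)*(14/20) + 76 = 0*(14*(1/20)) + 76 = 0*(7/10) + 76 = 0 + 76 = 76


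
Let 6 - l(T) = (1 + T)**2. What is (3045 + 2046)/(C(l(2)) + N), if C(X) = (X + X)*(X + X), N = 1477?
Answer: 5091/1513 ≈ 3.3648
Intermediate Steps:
l(T) = 6 - (1 + T)**2
C(X) = 4*X**2 (C(X) = (2*X)*(2*X) = 4*X**2)
(3045 + 2046)/(C(l(2)) + N) = (3045 + 2046)/(4*(6 - (1 + 2)**2)**2 + 1477) = 5091/(4*(6 - 1*3**2)**2 + 1477) = 5091/(4*(6 - 1*9)**2 + 1477) = 5091/(4*(6 - 9)**2 + 1477) = 5091/(4*(-3)**2 + 1477) = 5091/(4*9 + 1477) = 5091/(36 + 1477) = 5091/1513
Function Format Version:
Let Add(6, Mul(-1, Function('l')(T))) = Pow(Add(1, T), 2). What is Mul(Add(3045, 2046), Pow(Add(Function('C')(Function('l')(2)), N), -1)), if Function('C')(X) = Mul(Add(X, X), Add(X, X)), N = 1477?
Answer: Rational(5091, 1513) ≈ 3.3648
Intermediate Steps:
Function('l')(T) = Add(6, Mul(-1, Pow(Add(1, T), 2)))
Function('C')(X) = Mul(4, Pow(X, 2)) (Function('C')(X) = Mul(Mul(2, X), Mul(2, X)) = Mul(4, Pow(X, 2)))
Mul(Add(3045, 2046), Pow(Add(Function('C')(Function('l')(2)), N), -1)) = Mul(Add(3045, 2046), Pow(Add(Mul(4, Pow(Add(6, Mul(-1, Pow(Add(1, 2), 2))), 2)), 1477), -1)) = Mul(5091, Pow(Add(Mul(4, Pow(Add(6, Mul(-1, Pow(3, 2))), 2)), 1477), -1)) = Mul(5091, Pow(Add(Mul(4, Pow(Add(6, Mul(-1, 9)), 2)), 1477), -1)) = Mul(5091, Pow(Add(Mul(4, Pow(Add(6, -9), 2)), 1477), -1)) = Mul(5091, Pow(Add(Mul(4, Pow(-3, 2)), 1477), -1)) = Mul(5091, Pow(Add(Mul(4, 9), 1477), -1)) = Mul(5091, Pow(Add(36, 1477), -1)) = Mul(5091, Pow(1513, -1)) = Mul(5091, Rational(1, 1513)) = Rational(5091, 1513)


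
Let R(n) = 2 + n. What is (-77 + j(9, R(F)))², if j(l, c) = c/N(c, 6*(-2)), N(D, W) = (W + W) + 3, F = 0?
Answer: 2621161/441 ≈ 5943.7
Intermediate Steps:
N(D, W) = 3 + 2*W (N(D, W) = 2*W + 3 = 3 + 2*W)
j(l, c) = -c/21 (j(l, c) = c/(3 + 2*(6*(-2))) = c/(3 + 2*(-12)) = c/(3 - 24) = c/(-21) = c*(-1/21) = -c/21)
(-77 + j(9, R(F)))² = (-77 - (2 + 0)/21)² = (-77 - 1/21*2)² = (-77 - 2/21)² = (-1619/21)² = 2621161/441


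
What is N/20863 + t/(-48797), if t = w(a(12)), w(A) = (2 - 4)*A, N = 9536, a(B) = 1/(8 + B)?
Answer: 4653302783/10180518110 ≈ 0.45708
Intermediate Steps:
w(A) = -2*A
t = -1/10 (t = -2/(8 + 12) = -2/20 = -2*1/20 = -1/10 ≈ -0.10000)
N/20863 + t/(-48797) = 9536/20863 - 1/10/(-48797) = 9536*(1/20863) - 1/10*(-1/48797) = 9536/20863 + 1/487970 = 4653302783/10180518110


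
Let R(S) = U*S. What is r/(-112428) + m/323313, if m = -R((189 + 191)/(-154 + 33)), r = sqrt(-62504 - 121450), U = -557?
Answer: -211660/39120873 - I*sqrt(183954)/112428 ≈ -0.0054104 - 0.0038149*I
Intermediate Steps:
R(S) = -557*S
r = I*sqrt(183954) (r = sqrt(-183954) = I*sqrt(183954) ≈ 428.9*I)
m = -211660/121 (m = -(-557)*(189 + 191)/(-154 + 33) = -(-557)*380/(-121) = -(-557)*380*(-1/121) = -(-557)*(-380)/121 = -1*211660/121 = -211660/121 ≈ -1749.3)
r/(-112428) + m/323313 = (I*sqrt(183954))/(-112428) - 211660/121/323313 = (I*sqrt(183954))*(-1/112428) - 211660/121*1/323313 = -I*sqrt(183954)/112428 - 211660/39120873 = -211660/39120873 - I*sqrt(183954)/112428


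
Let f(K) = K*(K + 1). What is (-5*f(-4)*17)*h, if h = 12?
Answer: -12240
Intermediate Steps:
f(K) = K*(1 + K)
(-5*f(-4)*17)*h = (-(-20)*(1 - 4)*17)*12 = (-(-20)*(-3)*17)*12 = (-5*12*17)*12 = -60*17*12 = -1020*12 = -12240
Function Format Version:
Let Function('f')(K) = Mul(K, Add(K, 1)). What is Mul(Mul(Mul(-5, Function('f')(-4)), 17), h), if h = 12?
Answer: -12240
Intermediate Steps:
Function('f')(K) = Mul(K, Add(1, K))
Mul(Mul(Mul(-5, Function('f')(-4)), 17), h) = Mul(Mul(Mul(-5, Mul(-4, Add(1, -4))), 17), 12) = Mul(Mul(Mul(-5, Mul(-4, -3)), 17), 12) = Mul(Mul(Mul(-5, 12), 17), 12) = Mul(Mul(-60, 17), 12) = Mul(-1020, 12) = -12240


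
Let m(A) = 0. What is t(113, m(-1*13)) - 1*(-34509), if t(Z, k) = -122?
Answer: 34387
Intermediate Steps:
t(113, m(-1*13)) - 1*(-34509) = -122 - 1*(-34509) = -122 + 34509 = 34387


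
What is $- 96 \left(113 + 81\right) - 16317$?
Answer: $-34941$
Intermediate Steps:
$- 96 \left(113 + 81\right) - 16317 = \left(-96\right) 194 - 16317 = -18624 - 16317 = -34941$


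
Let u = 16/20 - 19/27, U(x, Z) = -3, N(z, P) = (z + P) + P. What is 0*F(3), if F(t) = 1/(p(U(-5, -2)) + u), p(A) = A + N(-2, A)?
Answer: 0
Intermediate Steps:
N(z, P) = z + 2*P (N(z, P) = (P + z) + P = z + 2*P)
u = 13/135 (u = 16*(1/20) - 19*1/27 = ⅘ - 19/27 = 13/135 ≈ 0.096296)
p(A) = -2 + 3*A (p(A) = A + (-2 + 2*A) = -2 + 3*A)
F(t) = -135/1472 (F(t) = 1/((-2 + 3*(-3)) + 13/135) = 1/((-2 - 9) + 13/135) = 1/(-11 + 13/135) = 1/(-1472/135) = -135/1472)
0*F(3) = 0*(-135/1472) = 0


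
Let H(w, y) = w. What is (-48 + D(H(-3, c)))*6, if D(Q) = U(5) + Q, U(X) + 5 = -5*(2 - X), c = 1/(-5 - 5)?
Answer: -246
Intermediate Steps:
c = -⅒ (c = 1/(-10) = -⅒ ≈ -0.10000)
U(X) = -15 + 5*X (U(X) = -5 - 5*(2 - X) = -5 + (-10 + 5*X) = -15 + 5*X)
D(Q) = 10 + Q (D(Q) = (-15 + 5*5) + Q = (-15 + 25) + Q = 10 + Q)
(-48 + D(H(-3, c)))*6 = (-48 + (10 - 3))*6 = (-48 + 7)*6 = -41*6 = -246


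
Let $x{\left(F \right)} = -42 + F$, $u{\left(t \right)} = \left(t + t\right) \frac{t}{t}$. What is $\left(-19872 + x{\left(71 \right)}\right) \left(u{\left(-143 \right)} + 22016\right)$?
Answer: $-431188390$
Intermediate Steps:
$u{\left(t \right)} = 2 t$ ($u{\left(t \right)} = 2 t 1 = 2 t$)
$\left(-19872 + x{\left(71 \right)}\right) \left(u{\left(-143 \right)} + 22016\right) = \left(-19872 + \left(-42 + 71\right)\right) \left(2 \left(-143\right) + 22016\right) = \left(-19872 + 29\right) \left(-286 + 22016\right) = \left(-19843\right) 21730 = -431188390$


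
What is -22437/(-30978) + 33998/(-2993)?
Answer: -109559567/10301906 ≈ -10.635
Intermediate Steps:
-22437/(-30978) + 33998/(-2993) = -22437*(-1/30978) + 33998*(-1/2993) = 2493/3442 - 33998/2993 = -109559567/10301906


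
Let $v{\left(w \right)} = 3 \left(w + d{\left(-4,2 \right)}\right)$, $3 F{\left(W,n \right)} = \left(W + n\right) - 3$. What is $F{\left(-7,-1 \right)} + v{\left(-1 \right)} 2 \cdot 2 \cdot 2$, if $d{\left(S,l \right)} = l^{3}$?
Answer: $\frac{493}{3} \approx 164.33$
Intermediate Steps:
$F{\left(W,n \right)} = -1 + \frac{W}{3} + \frac{n}{3}$ ($F{\left(W,n \right)} = \frac{\left(W + n\right) - 3}{3} = \frac{-3 + W + n}{3} = -1 + \frac{W}{3} + \frac{n}{3}$)
$v{\left(w \right)} = 24 + 3 w$ ($v{\left(w \right)} = 3 \left(w + 2^{3}\right) = 3 \left(w + 8\right) = 3 \left(8 + w\right) = 24 + 3 w$)
$F{\left(-7,-1 \right)} + v{\left(-1 \right)} 2 \cdot 2 \cdot 2 = \left(-1 + \frac{1}{3} \left(-7\right) + \frac{1}{3} \left(-1\right)\right) + \left(24 + 3 \left(-1\right)\right) 2 \cdot 2 \cdot 2 = \left(-1 - \frac{7}{3} - \frac{1}{3}\right) + \left(24 - 3\right) 4 \cdot 2 = - \frac{11}{3} + 21 \cdot 8 = - \frac{11}{3} + 168 = \frac{493}{3}$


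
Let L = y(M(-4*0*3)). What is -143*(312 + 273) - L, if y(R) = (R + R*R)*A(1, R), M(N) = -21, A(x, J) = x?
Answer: -84075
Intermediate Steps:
y(R) = R + R² (y(R) = (R + R*R)*1 = (R + R²)*1 = R + R²)
L = 420 (L = -21*(1 - 21) = -21*(-20) = 420)
-143*(312 + 273) - L = -143*(312 + 273) - 1*420 = -143*585 - 420 = -83655 - 420 = -84075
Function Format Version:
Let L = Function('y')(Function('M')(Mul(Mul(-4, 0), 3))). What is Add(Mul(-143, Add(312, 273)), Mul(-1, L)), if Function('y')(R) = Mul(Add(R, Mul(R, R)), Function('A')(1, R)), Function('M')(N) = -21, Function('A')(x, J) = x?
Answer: -84075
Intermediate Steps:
Function('y')(R) = Add(R, Pow(R, 2)) (Function('y')(R) = Mul(Add(R, Mul(R, R)), 1) = Mul(Add(R, Pow(R, 2)), 1) = Add(R, Pow(R, 2)))
L = 420 (L = Mul(-21, Add(1, -21)) = Mul(-21, -20) = 420)
Add(Mul(-143, Add(312, 273)), Mul(-1, L)) = Add(Mul(-143, Add(312, 273)), Mul(-1, 420)) = Add(Mul(-143, 585), -420) = Add(-83655, -420) = -84075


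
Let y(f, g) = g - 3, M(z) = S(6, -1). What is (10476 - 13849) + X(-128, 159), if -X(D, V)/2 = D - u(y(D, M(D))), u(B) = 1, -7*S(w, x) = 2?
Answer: -3115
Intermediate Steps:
S(w, x) = -2/7 (S(w, x) = -⅐*2 = -2/7)
M(z) = -2/7
y(f, g) = -3 + g
X(D, V) = 2 - 2*D (X(D, V) = -2*(D - 1*1) = -2*(D - 1) = -2*(-1 + D) = 2 - 2*D)
(10476 - 13849) + X(-128, 159) = (10476 - 13849) + (2 - 2*(-128)) = -3373 + (2 + 256) = -3373 + 258 = -3115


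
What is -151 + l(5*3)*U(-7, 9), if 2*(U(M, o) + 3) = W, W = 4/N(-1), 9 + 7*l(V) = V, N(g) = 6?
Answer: -1073/7 ≈ -153.29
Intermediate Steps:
l(V) = -9/7 + V/7
W = 2/3 (W = 4/6 = 4*(1/6) = 2/3 ≈ 0.66667)
U(M, o) = -8/3 (U(M, o) = -3 + (1/2)*(2/3) = -3 + 1/3 = -8/3)
-151 + l(5*3)*U(-7, 9) = -151 + (-9/7 + (5*3)/7)*(-8/3) = -151 + (-9/7 + (1/7)*15)*(-8/3) = -151 + (-9/7 + 15/7)*(-8/3) = -151 + (6/7)*(-8/3) = -151 - 16/7 = -1073/7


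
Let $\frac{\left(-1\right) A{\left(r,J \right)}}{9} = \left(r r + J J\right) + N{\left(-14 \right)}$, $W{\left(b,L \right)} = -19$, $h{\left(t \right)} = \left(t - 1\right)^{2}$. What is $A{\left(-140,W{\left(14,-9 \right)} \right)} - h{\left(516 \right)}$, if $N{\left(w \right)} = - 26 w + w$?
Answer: $-448024$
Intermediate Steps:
$h{\left(t \right)} = \left(-1 + t\right)^{2}$
$N{\left(w \right)} = - 25 w$
$A{\left(r,J \right)} = -3150 - 9 J^{2} - 9 r^{2}$ ($A{\left(r,J \right)} = - 9 \left(\left(r r + J J\right) - -350\right) = - 9 \left(\left(r^{2} + J^{2}\right) + 350\right) = - 9 \left(\left(J^{2} + r^{2}\right) + 350\right) = - 9 \left(350 + J^{2} + r^{2}\right) = -3150 - 9 J^{2} - 9 r^{2}$)
$A{\left(-140,W{\left(14,-9 \right)} \right)} - h{\left(516 \right)} = \left(-3150 - 9 \left(-19\right)^{2} - 9 \left(-140\right)^{2}\right) - \left(-1 + 516\right)^{2} = \left(-3150 - 3249 - 176400\right) - 515^{2} = \left(-3150 - 3249 - 176400\right) - 265225 = -182799 - 265225 = -448024$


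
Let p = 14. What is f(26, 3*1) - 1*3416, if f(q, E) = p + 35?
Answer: -3367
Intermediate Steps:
f(q, E) = 49 (f(q, E) = 14 + 35 = 49)
f(26, 3*1) - 1*3416 = 49 - 1*3416 = 49 - 3416 = -3367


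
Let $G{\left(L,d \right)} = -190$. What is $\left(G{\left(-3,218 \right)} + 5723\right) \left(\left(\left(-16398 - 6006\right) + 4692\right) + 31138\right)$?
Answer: $74286058$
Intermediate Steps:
$\left(G{\left(-3,218 \right)} + 5723\right) \left(\left(\left(-16398 - 6006\right) + 4692\right) + 31138\right) = \left(-190 + 5723\right) \left(\left(\left(-16398 - 6006\right) + 4692\right) + 31138\right) = 5533 \left(\left(-22404 + 4692\right) + 31138\right) = 5533 \left(-17712 + 31138\right) = 5533 \cdot 13426 = 74286058$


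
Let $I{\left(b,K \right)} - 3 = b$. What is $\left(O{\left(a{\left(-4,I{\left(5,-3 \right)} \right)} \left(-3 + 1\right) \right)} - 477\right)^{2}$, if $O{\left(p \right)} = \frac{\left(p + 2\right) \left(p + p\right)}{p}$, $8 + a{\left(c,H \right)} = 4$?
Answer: $208849$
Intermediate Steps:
$I{\left(b,K \right)} = 3 + b$
$a{\left(c,H \right)} = -4$ ($a{\left(c,H \right)} = -8 + 4 = -4$)
$O{\left(p \right)} = 4 + 2 p$ ($O{\left(p \right)} = \frac{\left(2 + p\right) 2 p}{p} = \frac{2 p \left(2 + p\right)}{p} = 4 + 2 p$)
$\left(O{\left(a{\left(-4,I{\left(5,-3 \right)} \right)} \left(-3 + 1\right) \right)} - 477\right)^{2} = \left(\left(4 + 2 \left(- 4 \left(-3 + 1\right)\right)\right) - 477\right)^{2} = \left(\left(4 + 2 \left(\left(-4\right) \left(-2\right)\right)\right) - 477\right)^{2} = \left(\left(4 + 2 \cdot 8\right) - 477\right)^{2} = \left(\left(4 + 16\right) - 477\right)^{2} = \left(20 - 477\right)^{2} = \left(-457\right)^{2} = 208849$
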